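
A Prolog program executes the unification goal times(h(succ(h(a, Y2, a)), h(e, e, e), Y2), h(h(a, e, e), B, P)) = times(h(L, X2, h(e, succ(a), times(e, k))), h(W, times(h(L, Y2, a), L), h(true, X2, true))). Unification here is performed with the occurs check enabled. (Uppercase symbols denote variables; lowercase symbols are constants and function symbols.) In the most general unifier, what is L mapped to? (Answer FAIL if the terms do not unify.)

Decompose times/2: h(succ(h(a, Y2, a)), h(e, e, e), Y2) = h(L, X2, h(e, succ(a), times(e, k))),  h(h(a, e, e), B, P) = h(W, times(h(L, Y2, a), L), h(true, X2, true)).
Decompose h/3: succ(h(a, Y2, a)) = L,  h(e, e, e) = X2,  Y2 = h(e, succ(a), times(e, k)).
Bind L := succ(h(a, Y2, a)); substituting into the one remaining equation that mentions L gives: h(h(a, e, e), B, P) = h(W, times(h(succ(h(a, Y2, a)), Y2, a), succ(h(a, Y2, a))), h(true, X2, true)).
Bind X2 := h(e, e, e); substituting into the one remaining equation that mentions X2 gives: h(h(a, e, e), B, P) = h(W, times(h(succ(h(a, Y2, a)), Y2, a), succ(h(a, Y2, a))), h(true, h(e, e, e), true)).
Bind Y2 := h(e, succ(a), times(e, k)); substituting into the remaining equation gives: h(h(a, e, e), B, P) = h(W, times(h(succ(h(a, h(e, succ(a), times(e, k)), a)), h(e, succ(a), times(e, k)), a), succ(h(a, h(e, succ(a), times(e, k)), a))), h(true, h(e, e, e), true)). Substituting into the earlier binding gives L := succ(h(a, h(e, succ(a), times(e, k)), a)).
Decompose h/3: h(a, e, e) = W,  B = times(h(succ(h(a, h(e, succ(a), times(e, k)), a)), h(e, succ(a), times(e, k)), a), succ(h(a, h(e, succ(a), times(e, k)), a))),  P = h(true, h(e, e, e), true).
Bind W := h(a, e, e); no other remaining equation mentions W.
Bind B := times(h(succ(h(a, h(e, succ(a), times(e, k)), a)), h(e, succ(a), times(e, k)), a), succ(h(a, h(e, succ(a), times(e, k)), a))); no other remaining equation mentions B.
Bind P := h(true, h(e, e, e), true).
MGU = { L ↦ succ(h(a, h(e, succ(a), times(e, k)), a)), X2 ↦ h(e, e, e), Y2 ↦ h(e, succ(a), times(e, k)), W ↦ h(a, e, e), B ↦ times(h(succ(h(a, h(e, succ(a), times(e, k)), a)), h(e, succ(a), times(e, k)), a), succ(h(a, h(e, succ(a), times(e, k)), a))), P ↦ h(true, h(e, e, e), true) }, so L ↦ succ(h(a, h(e, succ(a), times(e, k)), a)).

succ(h(a, h(e, succ(a), times(e, k)), a))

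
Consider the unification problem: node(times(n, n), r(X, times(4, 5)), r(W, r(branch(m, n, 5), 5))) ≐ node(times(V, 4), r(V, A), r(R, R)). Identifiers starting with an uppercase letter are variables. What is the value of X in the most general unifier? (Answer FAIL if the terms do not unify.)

FAIL

Decompose node/3: times(n, n) ≐ times(V, 4),  r(X, times(4, 5)) ≐ r(V, A),  r(W, r(branch(m, n, 5), 5)) ≐ r(R, R).
Decompose times/2: n ≐ V,  n ≐ 4.
Bind V := n; substituting into the one remaining equation that mentions V gives: r(X, times(4, 5)) ≐ r(n, A).
Clash: constants n and 4 differ; no unifier exists.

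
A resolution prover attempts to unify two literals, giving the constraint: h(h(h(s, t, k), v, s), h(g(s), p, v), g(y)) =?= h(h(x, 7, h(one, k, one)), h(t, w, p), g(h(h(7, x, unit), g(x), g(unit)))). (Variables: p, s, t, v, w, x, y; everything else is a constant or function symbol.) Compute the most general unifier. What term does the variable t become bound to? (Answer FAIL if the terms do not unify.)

Decompose h/3: h(h(s, t, k), v, s) =?= h(x, 7, h(one, k, one)),  h(g(s), p, v) =?= h(t, w, p),  g(y) =?= g(h(h(7, x, unit), g(x), g(unit))).
Decompose h/3: h(s, t, k) =?= x,  v =?= 7,  s =?= h(one, k, one).
Bind x := h(s, t, k); substituting into the one remaining equation that mentions x gives: g(y) =?= g(h(h(7, h(s, t, k), unit), g(h(s, t, k)), g(unit))).
Bind v := 7; substituting into the one remaining equation that mentions v gives: h(g(s), p, 7) =?= h(t, w, p).
Bind s := h(one, k, one); substituting into the remaining equations gives: h(g(h(one, k, one)), p, 7) =?= h(t, w, p),  g(y) =?= g(h(h(7, h(h(one, k, one), t, k), unit), g(h(h(one, k, one), t, k)), g(unit))). Substituting into the earlier binding gives x := h(h(one, k, one), t, k).
Decompose h/3: g(h(one, k, one)) =?= t,  p =?= w,  7 =?= p.
Bind t := g(h(one, k, one)); substituting into the one remaining equation that mentions t gives: g(y) =?= g(h(h(7, h(h(one, k, one), g(h(one, k, one)), k), unit), g(h(h(one, k, one), g(h(one, k, one)), k)), g(unit))). Substituting into the earlier binding gives x := h(h(one, k, one), g(h(one, k, one)), k).
Bind p := w; substituting into the one remaining equation that mentions p gives: 7 =?= w.
Bind w := 7; no other remaining equation mentions w. Substituting into the earlier binding gives p := 7.
Decompose g/1: y =?= h(h(7, h(h(one, k, one), g(h(one, k, one)), k), unit), g(h(h(one, k, one), g(h(one, k, one)), k)), g(unit)).
Bind y := h(h(7, h(h(one, k, one), g(h(one, k, one)), k), unit), g(h(h(one, k, one), g(h(one, k, one)), k)), g(unit)).
MGU = { x -> h(h(one, k, one), g(h(one, k, one)), k), v -> 7, s -> h(one, k, one), t -> g(h(one, k, one)), p -> 7, w -> 7, y -> h(h(7, h(h(one, k, one), g(h(one, k, one)), k), unit), g(h(h(one, k, one), g(h(one, k, one)), k)), g(unit)) }, so t -> g(h(one, k, one)).

g(h(one, k, one))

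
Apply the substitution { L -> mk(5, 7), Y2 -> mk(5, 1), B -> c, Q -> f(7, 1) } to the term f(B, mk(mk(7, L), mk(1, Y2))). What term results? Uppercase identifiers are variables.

Replace each occurrence of L with mk(5, 7).
Replace each occurrence of Y2 with mk(5, 1).
Replace each occurrence of B with c.
Result: f(c, mk(mk(7, mk(5, 7)), mk(1, mk(5, 1)))).

f(c, mk(mk(7, mk(5, 7)), mk(1, mk(5, 1))))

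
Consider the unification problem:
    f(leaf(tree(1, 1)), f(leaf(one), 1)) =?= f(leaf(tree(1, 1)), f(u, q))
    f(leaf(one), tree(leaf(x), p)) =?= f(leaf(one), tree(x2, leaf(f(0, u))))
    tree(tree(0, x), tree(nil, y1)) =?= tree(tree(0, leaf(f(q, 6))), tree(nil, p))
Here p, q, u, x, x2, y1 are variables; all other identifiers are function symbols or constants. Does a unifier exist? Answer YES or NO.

Decompose f/2: leaf(tree(1, 1)) =?= leaf(tree(1, 1)),  f(leaf(one), 1) =?= f(u, q).
Delete trivial equation leaf(tree(1, 1)) =?= leaf(tree(1, 1)).
Decompose f/2: leaf(one) =?= u,  1 =?= q.
Bind u := leaf(one); substituting into the one remaining equation that mentions u gives: f(leaf(one), tree(leaf(x), p)) =?= f(leaf(one), tree(x2, leaf(f(0, leaf(one))))).
Bind q := 1; substituting into the one remaining equation that mentions q gives: tree(tree(0, x), tree(nil, y1)) =?= tree(tree(0, leaf(f(1, 6))), tree(nil, p)).
Decompose f/2: leaf(one) =?= leaf(one),  tree(leaf(x), p) =?= tree(x2, leaf(f(0, leaf(one)))).
Delete trivial equation leaf(one) =?= leaf(one).
Decompose tree/2: leaf(x) =?= x2,  p =?= leaf(f(0, leaf(one))).
Bind x2 := leaf(x); no other remaining equation mentions x2.
Bind p := leaf(f(0, leaf(one))); substituting into the remaining equation gives: tree(tree(0, x), tree(nil, y1)) =?= tree(tree(0, leaf(f(1, 6))), tree(nil, leaf(f(0, leaf(one))))).
Decompose tree/2: tree(0, x) =?= tree(0, leaf(f(1, 6))),  tree(nil, y1) =?= tree(nil, leaf(f(0, leaf(one)))).
Decompose tree/2: 0 =?= 0,  x =?= leaf(f(1, 6)).
Delete trivial equation 0 =?= 0.
Bind x := leaf(f(1, 6)); no other remaining equation mentions x. Substituting into the earlier binding gives x2 := leaf(leaf(f(1, 6))).
Decompose tree/2: nil =?= nil,  y1 =?= leaf(f(0, leaf(one))).
Delete trivial equation nil =?= nil.
Bind y1 := leaf(f(0, leaf(one))).
No equations remain and no clash or occurs-check failure arose, so a unifier exists.

YES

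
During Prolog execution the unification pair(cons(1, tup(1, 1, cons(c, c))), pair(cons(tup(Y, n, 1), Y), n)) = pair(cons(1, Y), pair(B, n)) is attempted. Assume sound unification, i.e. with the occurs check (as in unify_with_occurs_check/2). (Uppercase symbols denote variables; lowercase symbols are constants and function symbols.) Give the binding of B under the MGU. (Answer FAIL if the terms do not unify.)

Decompose pair/2: cons(1, tup(1, 1, cons(c, c))) = cons(1, Y),  pair(cons(tup(Y, n, 1), Y), n) = pair(B, n).
Decompose cons/2: 1 = 1,  tup(1, 1, cons(c, c)) = Y.
Delete trivial equation 1 = 1.
Bind Y := tup(1, 1, cons(c, c)); substituting into the remaining equation gives: pair(cons(tup(tup(1, 1, cons(c, c)), n, 1), tup(1, 1, cons(c, c))), n) = pair(B, n).
Decompose pair/2: cons(tup(tup(1, 1, cons(c, c)), n, 1), tup(1, 1, cons(c, c))) = B,  n = n.
Bind B := cons(tup(tup(1, 1, cons(c, c)), n, 1), tup(1, 1, cons(c, c))); no other remaining equation mentions B.
Delete trivial equation n = n.
MGU = { Y -> tup(1, 1, cons(c, c)), B -> cons(tup(tup(1, 1, cons(c, c)), n, 1), tup(1, 1, cons(c, c))) }, so B -> cons(tup(tup(1, 1, cons(c, c)), n, 1), tup(1, 1, cons(c, c))).

cons(tup(tup(1, 1, cons(c, c)), n, 1), tup(1, 1, cons(c, c)))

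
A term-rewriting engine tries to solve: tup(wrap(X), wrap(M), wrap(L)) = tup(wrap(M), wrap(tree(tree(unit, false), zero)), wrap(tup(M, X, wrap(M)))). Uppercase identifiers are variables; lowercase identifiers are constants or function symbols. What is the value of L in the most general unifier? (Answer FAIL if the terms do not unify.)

tup(tree(tree(unit, false), zero), tree(tree(unit, false), zero), wrap(tree(tree(unit, false), zero)))

Decompose tup/3: wrap(X) = wrap(M),  wrap(M) = wrap(tree(tree(unit, false), zero)),  wrap(L) = wrap(tup(M, X, wrap(M))).
Decompose wrap/1: X = M.
Bind X := M; substituting into the one remaining equation that mentions X gives: wrap(L) = wrap(tup(M, M, wrap(M))).
Decompose wrap/1: M = tree(tree(unit, false), zero).
Bind M := tree(tree(unit, false), zero); substituting into the remaining equation gives: wrap(L) = wrap(tup(tree(tree(unit, false), zero), tree(tree(unit, false), zero), wrap(tree(tree(unit, false), zero)))). Substituting into the earlier binding gives X := tree(tree(unit, false), zero).
Decompose wrap/1: L = tup(tree(tree(unit, false), zero), tree(tree(unit, false), zero), wrap(tree(tree(unit, false), zero))).
Bind L := tup(tree(tree(unit, false), zero), tree(tree(unit, false), zero), wrap(tree(tree(unit, false), zero))).
MGU = { X := tree(tree(unit, false), zero), M := tree(tree(unit, false), zero), L := tup(tree(tree(unit, false), zero), tree(tree(unit, false), zero), wrap(tree(tree(unit, false), zero))) }, so L := tup(tree(tree(unit, false), zero), tree(tree(unit, false), zero), wrap(tree(tree(unit, false), zero))).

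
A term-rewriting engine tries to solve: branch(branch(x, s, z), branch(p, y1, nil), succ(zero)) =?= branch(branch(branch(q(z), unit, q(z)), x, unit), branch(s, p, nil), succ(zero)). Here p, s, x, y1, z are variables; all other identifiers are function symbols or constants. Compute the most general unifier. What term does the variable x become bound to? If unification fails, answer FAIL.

branch(q(unit), unit, q(unit))

Decompose branch/3: branch(x, s, z) =?= branch(branch(q(z), unit, q(z)), x, unit),  branch(p, y1, nil) =?= branch(s, p, nil),  succ(zero) =?= succ(zero).
Decompose branch/3: x =?= branch(q(z), unit, q(z)),  s =?= x,  z =?= unit.
Bind x := branch(q(z), unit, q(z)); substituting into the one remaining equation that mentions x gives: s =?= branch(q(z), unit, q(z)).
Bind s := branch(q(z), unit, q(z)); substituting into the one remaining equation that mentions s gives: branch(p, y1, nil) =?= branch(branch(q(z), unit, q(z)), p, nil).
Bind z := unit; substituting into the one remaining equation that mentions z gives: branch(p, y1, nil) =?= branch(branch(q(unit), unit, q(unit)), p, nil). Substituting into the earlier bindings gives x := branch(q(unit), unit, q(unit)), s := branch(q(unit), unit, q(unit)).
Decompose branch/3: p =?= branch(q(unit), unit, q(unit)),  y1 =?= p,  nil =?= nil.
Bind p := branch(q(unit), unit, q(unit)); substituting into the one remaining equation that mentions p gives: y1 =?= branch(q(unit), unit, q(unit)).
Bind y1 := branch(q(unit), unit, q(unit)); no other remaining equation mentions y1.
Delete trivial equation nil =?= nil.
Delete trivial equation succ(zero) =?= succ(zero).
MGU = { x := branch(q(unit), unit, q(unit)), s := branch(q(unit), unit, q(unit)), z := unit, p := branch(q(unit), unit, q(unit)), y1 := branch(q(unit), unit, q(unit)) }, so x := branch(q(unit), unit, q(unit)).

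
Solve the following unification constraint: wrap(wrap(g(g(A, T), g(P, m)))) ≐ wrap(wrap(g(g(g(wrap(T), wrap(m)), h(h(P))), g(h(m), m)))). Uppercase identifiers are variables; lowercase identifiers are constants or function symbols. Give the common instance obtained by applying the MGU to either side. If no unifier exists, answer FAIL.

wrap(wrap(g(g(g(wrap(h(h(h(m)))), wrap(m)), h(h(h(m)))), g(h(m), m))))

Decompose wrap/1: wrap(g(g(A, T), g(P, m))) ≐ wrap(g(g(g(wrap(T), wrap(m)), h(h(P))), g(h(m), m))).
Decompose wrap/1: g(g(A, T), g(P, m)) ≐ g(g(g(wrap(T), wrap(m)), h(h(P))), g(h(m), m)).
Decompose g/2: g(A, T) ≐ g(g(wrap(T), wrap(m)), h(h(P))),  g(P, m) ≐ g(h(m), m).
Decompose g/2: A ≐ g(wrap(T), wrap(m)),  T ≐ h(h(P)).
Bind A := g(wrap(T), wrap(m)); no other remaining equation mentions A.
Bind T := h(h(P)); no other remaining equation mentions T. Substituting into the earlier binding gives A := g(wrap(h(h(P))), wrap(m)).
Decompose g/2: P ≐ h(m),  m ≐ m.
Bind P := h(m); no other remaining equation mentions P. Substituting into the earlier bindings gives A := g(wrap(h(h(h(m)))), wrap(m)), T := h(h(h(m))).
Delete trivial equation m ≐ m.
Applying the MGU to either side gives wrap(wrap(g(g(g(wrap(h(h(h(m)))), wrap(m)), h(h(h(m)))), g(h(m), m)))).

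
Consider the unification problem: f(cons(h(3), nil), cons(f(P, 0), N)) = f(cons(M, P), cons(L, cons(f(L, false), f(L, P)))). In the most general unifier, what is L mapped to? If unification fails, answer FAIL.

f(nil, 0)

Decompose f/2: cons(h(3), nil) = cons(M, P),  cons(f(P, 0), N) = cons(L, cons(f(L, false), f(L, P))).
Decompose cons/2: h(3) = M,  nil = P.
Bind M := h(3); no other remaining equation mentions M.
Bind P := nil; substituting into the remaining equation gives: cons(f(nil, 0), N) = cons(L, cons(f(L, false), f(L, nil))).
Decompose cons/2: f(nil, 0) = L,  N = cons(f(L, false), f(L, nil)).
Bind L := f(nil, 0); substituting into the remaining equation gives: N = cons(f(f(nil, 0), false), f(f(nil, 0), nil)).
Bind N := cons(f(f(nil, 0), false), f(f(nil, 0), nil)).
MGU = { M := h(3), P := nil, L := f(nil, 0), N := cons(f(f(nil, 0), false), f(f(nil, 0), nil)) }, so L := f(nil, 0).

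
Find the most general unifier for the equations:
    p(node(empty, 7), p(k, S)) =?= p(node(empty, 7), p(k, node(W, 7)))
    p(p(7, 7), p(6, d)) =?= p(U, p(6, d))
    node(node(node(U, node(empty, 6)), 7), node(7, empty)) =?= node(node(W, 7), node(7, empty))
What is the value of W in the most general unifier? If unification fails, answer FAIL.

Decompose p/2: node(empty, 7) =?= node(empty, 7),  p(k, S) =?= p(k, node(W, 7)).
Delete trivial equation node(empty, 7) =?= node(empty, 7).
Decompose p/2: k =?= k,  S =?= node(W, 7).
Delete trivial equation k =?= k.
Bind S := node(W, 7); no other remaining equation mentions S.
Decompose p/2: p(7, 7) =?= U,  p(6, d) =?= p(6, d).
Bind U := p(7, 7); substituting into the one remaining equation that mentions U gives: node(node(node(p(7, 7), node(empty, 6)), 7), node(7, empty)) =?= node(node(W, 7), node(7, empty)).
Delete trivial equation p(6, d) =?= p(6, d).
Decompose node/2: node(node(p(7, 7), node(empty, 6)), 7) =?= node(W, 7),  node(7, empty) =?= node(7, empty).
Decompose node/2: node(p(7, 7), node(empty, 6)) =?= W,  7 =?= 7.
Bind W := node(p(7, 7), node(empty, 6)); no other remaining equation mentions W. Substituting into the earlier binding gives S := node(node(p(7, 7), node(empty, 6)), 7).
Delete trivial equation 7 =?= 7.
Delete trivial equation node(7, empty) =?= node(7, empty).
MGU = { S := node(node(p(7, 7), node(empty, 6)), 7), U := p(7, 7), W := node(p(7, 7), node(empty, 6)) }, so W := node(p(7, 7), node(empty, 6)).

node(p(7, 7), node(empty, 6))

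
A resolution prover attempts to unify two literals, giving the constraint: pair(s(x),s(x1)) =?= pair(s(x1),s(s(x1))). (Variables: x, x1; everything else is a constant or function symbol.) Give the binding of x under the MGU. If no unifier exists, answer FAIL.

FAIL

Decompose pair/2: s(x) =?= s(x1),  s(x1) =?= s(s(x1)).
Decompose s/1: x =?= x1.
Bind x := x1; no other remaining equation mentions x.
Decompose s/1: x1 =?= s(x1).
Occurs check fails: x1 occurs in s(x1); the equation x1 =?= s(x1) has no finite solution.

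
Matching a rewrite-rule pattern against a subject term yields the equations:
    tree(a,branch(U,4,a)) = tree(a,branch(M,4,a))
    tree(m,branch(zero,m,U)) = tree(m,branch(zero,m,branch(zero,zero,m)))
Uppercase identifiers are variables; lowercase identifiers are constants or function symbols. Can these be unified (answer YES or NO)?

Decompose tree/2: a = a,  branch(U,4,a) = branch(M,4,a).
Delete trivial equation a = a.
Decompose branch/3: U = M,  4 = 4,  a = a.
Bind U := M; substituting into the one remaining equation that mentions U gives: tree(m,branch(zero,m,M)) = tree(m,branch(zero,m,branch(zero,zero,m))).
Delete trivial equation 4 = 4.
Delete trivial equation a = a.
Decompose tree/2: m = m,  branch(zero,m,M) = branch(zero,m,branch(zero,zero,m)).
Delete trivial equation m = m.
Decompose branch/3: zero = zero,  m = m,  M = branch(zero,zero,m).
Delete trivial equation zero = zero.
Delete trivial equation m = m.
Bind M := branch(zero,zero,m). Substituting into the earlier binding gives U := branch(zero,zero,m).
No equations remain and no clash or occurs-check failure arose, so a unifier exists.

YES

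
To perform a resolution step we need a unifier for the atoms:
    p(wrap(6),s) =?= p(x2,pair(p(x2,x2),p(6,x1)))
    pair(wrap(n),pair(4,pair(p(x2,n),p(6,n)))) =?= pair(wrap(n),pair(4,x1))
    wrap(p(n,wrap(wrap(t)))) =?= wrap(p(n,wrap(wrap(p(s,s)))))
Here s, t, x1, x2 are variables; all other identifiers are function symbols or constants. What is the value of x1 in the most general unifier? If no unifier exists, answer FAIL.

pair(p(wrap(6),n),p(6,n))

Decompose p/2: wrap(6) =?= x2,  s =?= pair(p(x2,x2),p(6,x1)).
Bind x2 := wrap(6); substituting into the 2 remaining equations that mention x2 gives: s =?= pair(p(wrap(6),wrap(6)),p(6,x1)),  pair(wrap(n),pair(4,pair(p(wrap(6),n),p(6,n)))) =?= pair(wrap(n),pair(4,x1)).
Bind s := pair(p(wrap(6),wrap(6)),p(6,x1)); substituting into the one remaining equation that mentions s gives: wrap(p(n,wrap(wrap(t)))) =?= wrap(p(n,wrap(wrap(p(pair(p(wrap(6),wrap(6)),p(6,x1)),pair(p(wrap(6),wrap(6)),p(6,x1))))))).
Decompose pair/2: wrap(n) =?= wrap(n),  pair(4,pair(p(wrap(6),n),p(6,n))) =?= pair(4,x1).
Delete trivial equation wrap(n) =?= wrap(n).
Decompose pair/2: 4 =?= 4,  pair(p(wrap(6),n),p(6,n)) =?= x1.
Delete trivial equation 4 =?= 4.
Bind x1 := pair(p(wrap(6),n),p(6,n)); substituting into the remaining equation gives: wrap(p(n,wrap(wrap(t)))) =?= wrap(p(n,wrap(wrap(p(pair(p(wrap(6),wrap(6)),p(6,pair(p(wrap(6),n),p(6,n)))),pair(p(wrap(6),wrap(6)),p(6,pair(p(wrap(6),n),p(6,n))))))))). Substituting into the earlier binding gives s := pair(p(wrap(6),wrap(6)),p(6,pair(p(wrap(6),n),p(6,n)))).
Decompose wrap/1: p(n,wrap(wrap(t))) =?= p(n,wrap(wrap(p(pair(p(wrap(6),wrap(6)),p(6,pair(p(wrap(6),n),p(6,n)))),pair(p(wrap(6),wrap(6)),p(6,pair(p(wrap(6),n),p(6,n)))))))).
Decompose p/2: n =?= n,  wrap(wrap(t)) =?= wrap(wrap(p(pair(p(wrap(6),wrap(6)),p(6,pair(p(wrap(6),n),p(6,n)))),pair(p(wrap(6),wrap(6)),p(6,pair(p(wrap(6),n),p(6,n))))))).
Delete trivial equation n =?= n.
Decompose wrap/1: wrap(t) =?= wrap(p(pair(p(wrap(6),wrap(6)),p(6,pair(p(wrap(6),n),p(6,n)))),pair(p(wrap(6),wrap(6)),p(6,pair(p(wrap(6),n),p(6,n)))))).
Decompose wrap/1: t =?= p(pair(p(wrap(6),wrap(6)),p(6,pair(p(wrap(6),n),p(6,n)))),pair(p(wrap(6),wrap(6)),p(6,pair(p(wrap(6),n),p(6,n))))).
Bind t := p(pair(p(wrap(6),wrap(6)),p(6,pair(p(wrap(6),n),p(6,n)))),pair(p(wrap(6),wrap(6)),p(6,pair(p(wrap(6),n),p(6,n))))).
MGU = { x2 -> wrap(6), s -> pair(p(wrap(6),wrap(6)),p(6,pair(p(wrap(6),n),p(6,n)))), x1 -> pair(p(wrap(6),n),p(6,n)), t -> p(pair(p(wrap(6),wrap(6)),p(6,pair(p(wrap(6),n),p(6,n)))),pair(p(wrap(6),wrap(6)),p(6,pair(p(wrap(6),n),p(6,n))))) }, so x1 -> pair(p(wrap(6),n),p(6,n)).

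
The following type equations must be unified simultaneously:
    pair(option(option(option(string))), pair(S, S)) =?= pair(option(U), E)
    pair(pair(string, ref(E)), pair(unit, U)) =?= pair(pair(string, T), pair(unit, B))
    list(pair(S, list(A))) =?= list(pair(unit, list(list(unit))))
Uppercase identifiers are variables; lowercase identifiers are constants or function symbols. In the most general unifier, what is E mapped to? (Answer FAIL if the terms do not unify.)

Decompose pair/2: option(option(option(string))) =?= option(U),  pair(S, S) =?= E.
Decompose option/1: option(option(string)) =?= U.
Bind U := option(option(string)); substituting into the one remaining equation that mentions U gives: pair(pair(string, ref(E)), pair(unit, option(option(string)))) =?= pair(pair(string, T), pair(unit, B)).
Bind E := pair(S, S); substituting into the one remaining equation that mentions E gives: pair(pair(string, ref(pair(S, S))), pair(unit, option(option(string)))) =?= pair(pair(string, T), pair(unit, B)).
Decompose pair/2: pair(string, ref(pair(S, S))) =?= pair(string, T),  pair(unit, option(option(string))) =?= pair(unit, B).
Decompose pair/2: string =?= string,  ref(pair(S, S)) =?= T.
Delete trivial equation string =?= string.
Bind T := ref(pair(S, S)); no other remaining equation mentions T.
Decompose pair/2: unit =?= unit,  option(option(string)) =?= B.
Delete trivial equation unit =?= unit.
Bind B := option(option(string)); no other remaining equation mentions B.
Decompose list/1: pair(S, list(A)) =?= pair(unit, list(list(unit))).
Decompose pair/2: S =?= unit,  list(A) =?= list(list(unit)).
Bind S := unit; no other remaining equation mentions S. Substituting into the earlier bindings gives E := pair(unit, unit), T := ref(pair(unit, unit)).
Decompose list/1: A =?= list(unit).
Bind A := list(unit).
MGU = { U -> option(option(string)), E -> pair(unit, unit), T -> ref(pair(unit, unit)), B -> option(option(string)), S -> unit, A -> list(unit) }, so E -> pair(unit, unit).

pair(unit, unit)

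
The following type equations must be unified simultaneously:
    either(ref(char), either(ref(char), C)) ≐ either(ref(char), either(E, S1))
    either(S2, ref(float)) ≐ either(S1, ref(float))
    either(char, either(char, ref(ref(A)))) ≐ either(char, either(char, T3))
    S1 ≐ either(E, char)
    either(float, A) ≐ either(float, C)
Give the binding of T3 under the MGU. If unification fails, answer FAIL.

ref(ref(either(ref(char), char)))

Decompose either/2: ref(char) ≐ ref(char),  either(ref(char), C) ≐ either(E, S1).
Delete trivial equation ref(char) ≐ ref(char).
Decompose either/2: ref(char) ≐ E,  C ≐ S1.
Bind E := ref(char); substituting into the one remaining equation that mentions E gives: S1 ≐ either(ref(char), char).
Bind C := S1; substituting into the one remaining equation that mentions C gives: either(float, A) ≐ either(float, S1).
Decompose either/2: S2 ≐ S1,  ref(float) ≐ ref(float).
Bind S2 := S1; no other remaining equation mentions S2.
Delete trivial equation ref(float) ≐ ref(float).
Decompose either/2: char ≐ char,  either(char, ref(ref(A))) ≐ either(char, T3).
Delete trivial equation char ≐ char.
Decompose either/2: char ≐ char,  ref(ref(A)) ≐ T3.
Delete trivial equation char ≐ char.
Bind T3 := ref(ref(A)); no other remaining equation mentions T3.
Bind S1 := either(ref(char), char); substituting into the remaining equation gives: either(float, A) ≐ either(float, either(ref(char), char)). Substituting into the earlier bindings gives C := either(ref(char), char), S2 := either(ref(char), char).
Decompose either/2: float ≐ float,  A ≐ either(ref(char), char).
Delete trivial equation float ≐ float.
Bind A := either(ref(char), char). Substituting into the earlier binding gives T3 := ref(ref(either(ref(char), char))).
MGU = { E -> ref(char), C -> either(ref(char), char), S2 -> either(ref(char), char), T3 -> ref(ref(either(ref(char), char))), S1 -> either(ref(char), char), A -> either(ref(char), char) }, so T3 -> ref(ref(either(ref(char), char))).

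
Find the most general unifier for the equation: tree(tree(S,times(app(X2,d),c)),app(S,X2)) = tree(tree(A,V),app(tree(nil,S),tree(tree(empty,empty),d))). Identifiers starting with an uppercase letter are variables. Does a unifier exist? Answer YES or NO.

NO

Decompose tree/2: tree(S,times(app(X2,d),c)) = tree(A,V),  app(S,X2) = app(tree(nil,S),tree(tree(empty,empty),d)).
Decompose tree/2: S = A,  times(app(X2,d),c) = V.
Bind S := A; substituting into the one remaining equation that mentions S gives: app(A,X2) = app(tree(nil,A),tree(tree(empty,empty),d)).
Bind V := times(app(X2,d),c); no other remaining equation mentions V.
Decompose app/2: A = tree(nil,A),  X2 = tree(tree(empty,empty),d).
Occurs check fails: A occurs in tree(nil,A); the equation A = tree(nil,A) has no finite solution.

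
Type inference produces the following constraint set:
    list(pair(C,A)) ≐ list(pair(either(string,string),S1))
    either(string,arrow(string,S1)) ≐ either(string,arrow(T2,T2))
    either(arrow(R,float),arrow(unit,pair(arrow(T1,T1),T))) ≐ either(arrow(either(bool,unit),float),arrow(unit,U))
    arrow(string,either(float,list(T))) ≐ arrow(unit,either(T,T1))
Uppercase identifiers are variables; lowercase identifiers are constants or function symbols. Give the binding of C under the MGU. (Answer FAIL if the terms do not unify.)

FAIL

Decompose list/1: pair(C,A) ≐ pair(either(string,string),S1).
Decompose pair/2: C ≐ either(string,string),  A ≐ S1.
Bind C := either(string,string); no other remaining equation mentions C.
Bind A := S1; no other remaining equation mentions A.
Decompose either/2: string ≐ string,  arrow(string,S1) ≐ arrow(T2,T2).
Delete trivial equation string ≐ string.
Decompose arrow/2: string ≐ T2,  S1 ≐ T2.
Bind T2 := string; substituting into the one remaining equation that mentions T2 gives: S1 ≐ string.
Bind S1 := string; no other remaining equation mentions S1. Substituting into the earlier binding gives A := string.
Decompose either/2: arrow(R,float) ≐ arrow(either(bool,unit),float),  arrow(unit,pair(arrow(T1,T1),T)) ≐ arrow(unit,U).
Decompose arrow/2: R ≐ either(bool,unit),  float ≐ float.
Bind R := either(bool,unit); no other remaining equation mentions R.
Delete trivial equation float ≐ float.
Decompose arrow/2: unit ≐ unit,  pair(arrow(T1,T1),T) ≐ U.
Delete trivial equation unit ≐ unit.
Bind U := pair(arrow(T1,T1),T); no other remaining equation mentions U.
Decompose arrow/2: string ≐ unit,  either(float,list(T)) ≐ either(T,T1).
Clash: constants string and unit differ; no unifier exists.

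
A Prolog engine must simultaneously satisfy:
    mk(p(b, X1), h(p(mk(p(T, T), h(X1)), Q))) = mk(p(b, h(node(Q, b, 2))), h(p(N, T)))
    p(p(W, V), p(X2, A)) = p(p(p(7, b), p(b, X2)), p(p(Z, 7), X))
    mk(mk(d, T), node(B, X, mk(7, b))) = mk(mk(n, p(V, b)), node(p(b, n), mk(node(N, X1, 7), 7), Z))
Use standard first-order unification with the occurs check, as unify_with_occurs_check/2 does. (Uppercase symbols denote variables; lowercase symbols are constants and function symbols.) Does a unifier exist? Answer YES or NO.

Decompose mk/2: p(b, X1) = p(b, h(node(Q, b, 2))),  h(p(mk(p(T, T), h(X1)), Q)) = h(p(N, T)).
Decompose p/2: b = b,  X1 = h(node(Q, b, 2)).
Delete trivial equation b = b.
Bind X1 := h(node(Q, b, 2)); substituting into the 2 remaining equations that mention X1 gives: h(p(mk(p(T, T), h(h(node(Q, b, 2)))), Q)) = h(p(N, T)),  mk(mk(d, T), node(B, X, mk(7, b))) = mk(mk(n, p(V, b)), node(p(b, n), mk(node(N, h(node(Q, b, 2)), 7), 7), Z)).
Decompose h/1: p(mk(p(T, T), h(h(node(Q, b, 2)))), Q) = p(N, T).
Decompose p/2: mk(p(T, T), h(h(node(Q, b, 2)))) = N,  Q = T.
Bind N := mk(p(T, T), h(h(node(Q, b, 2)))); substituting into the one remaining equation that mentions N gives: mk(mk(d, T), node(B, X, mk(7, b))) = mk(mk(n, p(V, b)), node(p(b, n), mk(node(mk(p(T, T), h(h(node(Q, b, 2)))), h(node(Q, b, 2)), 7), 7), Z)).
Bind Q := T; substituting into the one remaining equation that mentions Q gives: mk(mk(d, T), node(B, X, mk(7, b))) = mk(mk(n, p(V, b)), node(p(b, n), mk(node(mk(p(T, T), h(h(node(T, b, 2)))), h(node(T, b, 2)), 7), 7), Z)). Substituting into the earlier bindings gives X1 := h(node(T, b, 2)), N := mk(p(T, T), h(h(node(T, b, 2)))).
Decompose p/2: p(W, V) = p(p(7, b), p(b, X2)),  p(X2, A) = p(p(Z, 7), X).
Decompose p/2: W = p(7, b),  V = p(b, X2).
Bind W := p(7, b); no other remaining equation mentions W.
Bind V := p(b, X2); substituting into the one remaining equation that mentions V gives: mk(mk(d, T), node(B, X, mk(7, b))) = mk(mk(n, p(p(b, X2), b)), node(p(b, n), mk(node(mk(p(T, T), h(h(node(T, b, 2)))), h(node(T, b, 2)), 7), 7), Z)).
Decompose p/2: X2 = p(Z, 7),  A = X.
Bind X2 := p(Z, 7); substituting into the one remaining equation that mentions X2 gives: mk(mk(d, T), node(B, X, mk(7, b))) = mk(mk(n, p(p(b, p(Z, 7)), b)), node(p(b, n), mk(node(mk(p(T, T), h(h(node(T, b, 2)))), h(node(T, b, 2)), 7), 7), Z)). Substituting into the earlier binding gives V := p(b, p(Z, 7)).
Bind A := X; no other remaining equation mentions A.
Decompose mk/2: mk(d, T) = mk(n, p(p(b, p(Z, 7)), b)),  node(B, X, mk(7, b)) = node(p(b, n), mk(node(mk(p(T, T), h(h(node(T, b, 2)))), h(node(T, b, 2)), 7), 7), Z).
Decompose mk/2: d = n,  T = p(p(b, p(Z, 7)), b).
Clash: constants d and n differ; no unifier exists.

NO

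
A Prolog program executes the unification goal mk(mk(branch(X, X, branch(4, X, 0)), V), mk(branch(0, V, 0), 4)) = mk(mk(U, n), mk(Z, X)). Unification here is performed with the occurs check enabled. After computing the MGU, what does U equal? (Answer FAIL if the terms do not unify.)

Decompose mk/2: mk(branch(X, X, branch(4, X, 0)), V) = mk(U, n),  mk(branch(0, V, 0), 4) = mk(Z, X).
Decompose mk/2: branch(X, X, branch(4, X, 0)) = U,  V = n.
Bind U := branch(X, X, branch(4, X, 0)); no other remaining equation mentions U.
Bind V := n; substituting into the remaining equation gives: mk(branch(0, n, 0), 4) = mk(Z, X).
Decompose mk/2: branch(0, n, 0) = Z,  4 = X.
Bind Z := branch(0, n, 0); no other remaining equation mentions Z.
Bind X := 4. Substituting into the earlier binding gives U := branch(4, 4, branch(4, 4, 0)).
MGU = { U -> branch(4, 4, branch(4, 4, 0)), V -> n, Z -> branch(0, n, 0), X -> 4 }, so U -> branch(4, 4, branch(4, 4, 0)).

branch(4, 4, branch(4, 4, 0))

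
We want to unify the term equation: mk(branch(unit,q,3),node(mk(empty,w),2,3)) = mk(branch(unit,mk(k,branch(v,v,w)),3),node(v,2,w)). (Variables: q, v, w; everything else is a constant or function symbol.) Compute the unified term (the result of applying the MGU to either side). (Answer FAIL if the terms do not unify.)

mk(branch(unit,mk(k,branch(mk(empty,3),mk(empty,3),3)),3),node(mk(empty,3),2,3))

Decompose mk/2: branch(unit,q,3) = branch(unit,mk(k,branch(v,v,w)),3),  node(mk(empty,w),2,3) = node(v,2,w).
Decompose branch/3: unit = unit,  q = mk(k,branch(v,v,w)),  3 = 3.
Delete trivial equation unit = unit.
Bind q := mk(k,branch(v,v,w)); no other remaining equation mentions q.
Delete trivial equation 3 = 3.
Decompose node/3: mk(empty,w) = v,  2 = 2,  3 = w.
Bind v := mk(empty,w); no other remaining equation mentions v. Substituting into the earlier binding gives q := mk(k,branch(mk(empty,w),mk(empty,w),w)).
Delete trivial equation 2 = 2.
Bind w := 3. Substituting into the earlier bindings gives q := mk(k,branch(mk(empty,3),mk(empty,3),3)), v := mk(empty,3).
Applying the MGU to either side gives mk(branch(unit,mk(k,branch(mk(empty,3),mk(empty,3),3)),3),node(mk(empty,3),2,3)).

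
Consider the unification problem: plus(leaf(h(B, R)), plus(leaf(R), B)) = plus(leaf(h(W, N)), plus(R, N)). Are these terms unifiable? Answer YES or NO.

Decompose plus/2: leaf(h(B, R)) = leaf(h(W, N)),  plus(leaf(R), B) = plus(R, N).
Decompose leaf/1: h(B, R) = h(W, N).
Decompose h/2: B = W,  R = N.
Bind B := W; substituting into the one remaining equation that mentions B gives: plus(leaf(R), W) = plus(R, N).
Bind R := N; substituting into the remaining equation gives: plus(leaf(N), W) = plus(N, N).
Decompose plus/2: leaf(N) = N,  W = N.
Occurs check fails: N occurs in leaf(N); the equation N = leaf(N) has no finite solution.

NO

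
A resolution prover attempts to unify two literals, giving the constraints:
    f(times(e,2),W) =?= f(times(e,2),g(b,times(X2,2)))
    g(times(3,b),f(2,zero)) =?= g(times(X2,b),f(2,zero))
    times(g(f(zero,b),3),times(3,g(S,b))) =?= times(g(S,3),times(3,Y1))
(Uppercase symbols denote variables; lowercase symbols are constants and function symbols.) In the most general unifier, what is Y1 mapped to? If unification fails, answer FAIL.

g(f(zero,b),b)

Decompose f/2: times(e,2) =?= times(e,2),  W =?= g(b,times(X2,2)).
Delete trivial equation times(e,2) =?= times(e,2).
Bind W := g(b,times(X2,2)); no other remaining equation mentions W.
Decompose g/2: times(3,b) =?= times(X2,b),  f(2,zero) =?= f(2,zero).
Decompose times/2: 3 =?= X2,  b =?= b.
Bind X2 := 3; no other remaining equation mentions X2. Substituting into the earlier binding gives W := g(b,times(3,2)).
Delete trivial equation b =?= b.
Delete trivial equation f(2,zero) =?= f(2,zero).
Decompose times/2: g(f(zero,b),3) =?= g(S,3),  times(3,g(S,b)) =?= times(3,Y1).
Decompose g/2: f(zero,b) =?= S,  3 =?= 3.
Bind S := f(zero,b); substituting into the one remaining equation that mentions S gives: times(3,g(f(zero,b),b)) =?= times(3,Y1).
Delete trivial equation 3 =?= 3.
Decompose times/2: 3 =?= 3,  g(f(zero,b),b) =?= Y1.
Delete trivial equation 3 =?= 3.
Bind Y1 := g(f(zero,b),b).
MGU = { W := g(b,times(3,2)), X2 := 3, S := f(zero,b), Y1 := g(f(zero,b),b) }, so Y1 := g(f(zero,b),b).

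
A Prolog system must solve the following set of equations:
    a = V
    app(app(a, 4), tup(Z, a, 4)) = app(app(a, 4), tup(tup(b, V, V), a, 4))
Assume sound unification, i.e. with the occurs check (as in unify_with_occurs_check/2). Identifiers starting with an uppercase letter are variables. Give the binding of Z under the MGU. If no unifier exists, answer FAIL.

Bind V := a; substituting into the remaining equation gives: app(app(a, 4), tup(Z, a, 4)) = app(app(a, 4), tup(tup(b, a, a), a, 4)).
Decompose app/2: app(a, 4) = app(a, 4),  tup(Z, a, 4) = tup(tup(b, a, a), a, 4).
Delete trivial equation app(a, 4) = app(a, 4).
Decompose tup/3: Z = tup(b, a, a),  a = a,  4 = 4.
Bind Z := tup(b, a, a); no other remaining equation mentions Z.
Delete trivial equation a = a.
Delete trivial equation 4 = 4.
MGU = { V = a, Z = tup(b, a, a) }, so Z = tup(b, a, a).

tup(b, a, a)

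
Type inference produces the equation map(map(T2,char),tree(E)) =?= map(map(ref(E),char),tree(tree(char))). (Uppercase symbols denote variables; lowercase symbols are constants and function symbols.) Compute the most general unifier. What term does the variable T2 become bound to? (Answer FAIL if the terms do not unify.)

Decompose map/2: map(T2,char) =?= map(ref(E),char),  tree(E) =?= tree(tree(char)).
Decompose map/2: T2 =?= ref(E),  char =?= char.
Bind T2 := ref(E); no other remaining equation mentions T2.
Delete trivial equation char =?= char.
Decompose tree/1: E =?= tree(char).
Bind E := tree(char). Substituting into the earlier binding gives T2 := ref(tree(char)).
MGU = { T2 -> ref(tree(char)), E -> tree(char) }, so T2 -> ref(tree(char)).

ref(tree(char))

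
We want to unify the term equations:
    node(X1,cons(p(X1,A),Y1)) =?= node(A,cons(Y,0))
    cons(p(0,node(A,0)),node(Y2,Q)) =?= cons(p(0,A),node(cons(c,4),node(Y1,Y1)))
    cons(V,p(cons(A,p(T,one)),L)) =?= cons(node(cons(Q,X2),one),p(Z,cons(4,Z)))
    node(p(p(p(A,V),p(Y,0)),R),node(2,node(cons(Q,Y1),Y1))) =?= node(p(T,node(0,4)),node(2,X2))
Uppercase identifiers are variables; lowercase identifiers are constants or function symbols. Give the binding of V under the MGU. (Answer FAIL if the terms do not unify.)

FAIL

Decompose node/2: X1 =?= A,  cons(p(X1,A),Y1) =?= cons(Y,0).
Bind X1 := A; substituting into the one remaining equation that mentions X1 gives: cons(p(A,A),Y1) =?= cons(Y,0).
Decompose cons/2: p(A,A) =?= Y,  Y1 =?= 0.
Bind Y := p(A,A); substituting into the one remaining equation that mentions Y gives: node(p(p(p(A,V),p(p(A,A),0)),R),node(2,node(cons(Q,Y1),Y1))) =?= node(p(T,node(0,4)),node(2,X2)).
Bind Y1 := 0; substituting into the 2 remaining equations that mention Y1 gives: cons(p(0,node(A,0)),node(Y2,Q)) =?= cons(p(0,A),node(cons(c,4),node(0,0))),  node(p(p(p(A,V),p(p(A,A),0)),R),node(2,node(cons(Q,0),0))) =?= node(p(T,node(0,4)),node(2,X2)).
Decompose cons/2: p(0,node(A,0)) =?= p(0,A),  node(Y2,Q) =?= node(cons(c,4),node(0,0)).
Decompose p/2: 0 =?= 0,  node(A,0) =?= A.
Delete trivial equation 0 =?= 0.
Occurs check fails: A occurs in node(A,0); the equation A =?= node(A,0) has no finite solution.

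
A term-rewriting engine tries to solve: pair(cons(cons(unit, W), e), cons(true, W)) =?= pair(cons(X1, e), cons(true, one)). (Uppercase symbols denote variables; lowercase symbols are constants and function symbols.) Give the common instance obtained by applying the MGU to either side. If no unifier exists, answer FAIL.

pair(cons(cons(unit, one), e), cons(true, one))

Decompose pair/2: cons(cons(unit, W), e) =?= cons(X1, e),  cons(true, W) =?= cons(true, one).
Decompose cons/2: cons(unit, W) =?= X1,  e =?= e.
Bind X1 := cons(unit, W); no other remaining equation mentions X1.
Delete trivial equation e =?= e.
Decompose cons/2: true =?= true,  W =?= one.
Delete trivial equation true =?= true.
Bind W := one. Substituting into the earlier binding gives X1 := cons(unit, one).
Applying the MGU to either side gives pair(cons(cons(unit, one), e), cons(true, one)).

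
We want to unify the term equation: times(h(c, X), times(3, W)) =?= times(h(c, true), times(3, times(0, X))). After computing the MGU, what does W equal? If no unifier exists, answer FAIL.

Decompose times/2: h(c, X) =?= h(c, true),  times(3, W) =?= times(3, times(0, X)).
Decompose h/2: c =?= c,  X =?= true.
Delete trivial equation c =?= c.
Bind X := true; substituting into the remaining equation gives: times(3, W) =?= times(3, times(0, true)).
Decompose times/2: 3 =?= 3,  W =?= times(0, true).
Delete trivial equation 3 =?= 3.
Bind W := times(0, true).
MGU = { X := true, W := times(0, true) }, so W := times(0, true).

times(0, true)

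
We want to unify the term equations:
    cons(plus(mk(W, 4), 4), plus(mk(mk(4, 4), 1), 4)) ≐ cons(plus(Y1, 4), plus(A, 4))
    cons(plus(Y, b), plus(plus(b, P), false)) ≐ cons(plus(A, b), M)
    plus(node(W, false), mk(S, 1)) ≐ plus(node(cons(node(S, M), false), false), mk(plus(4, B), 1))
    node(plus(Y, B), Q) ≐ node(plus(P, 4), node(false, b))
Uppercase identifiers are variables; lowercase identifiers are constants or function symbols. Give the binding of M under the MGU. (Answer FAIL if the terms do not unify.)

plus(plus(b, mk(mk(4, 4), 1)), false)

Decompose cons/2: plus(mk(W, 4), 4) ≐ plus(Y1, 4),  plus(mk(mk(4, 4), 1), 4) ≐ plus(A, 4).
Decompose plus/2: mk(W, 4) ≐ Y1,  4 ≐ 4.
Bind Y1 := mk(W, 4); no other remaining equation mentions Y1.
Delete trivial equation 4 ≐ 4.
Decompose plus/2: mk(mk(4, 4), 1) ≐ A,  4 ≐ 4.
Bind A := mk(mk(4, 4), 1); substituting into the one remaining equation that mentions A gives: cons(plus(Y, b), plus(plus(b, P), false)) ≐ cons(plus(mk(mk(4, 4), 1), b), M).
Delete trivial equation 4 ≐ 4.
Decompose cons/2: plus(Y, b) ≐ plus(mk(mk(4, 4), 1), b),  plus(plus(b, P), false) ≐ M.
Decompose plus/2: Y ≐ mk(mk(4, 4), 1),  b ≐ b.
Bind Y := mk(mk(4, 4), 1); substituting into the one remaining equation that mentions Y gives: node(plus(mk(mk(4, 4), 1), B), Q) ≐ node(plus(P, 4), node(false, b)).
Delete trivial equation b ≐ b.
Bind M := plus(plus(b, P), false); substituting into the one remaining equation that mentions M gives: plus(node(W, false), mk(S, 1)) ≐ plus(node(cons(node(S, plus(plus(b, P), false)), false), false), mk(plus(4, B), 1)).
Decompose plus/2: node(W, false) ≐ node(cons(node(S, plus(plus(b, P), false)), false), false),  mk(S, 1) ≐ mk(plus(4, B), 1).
Decompose node/2: W ≐ cons(node(S, plus(plus(b, P), false)), false),  false ≐ false.
Bind W := cons(node(S, plus(plus(b, P), false)), false); no other remaining equation mentions W. Substituting into the earlier binding gives Y1 := mk(cons(node(S, plus(plus(b, P), false)), false), 4).
Delete trivial equation false ≐ false.
Decompose mk/2: S ≐ plus(4, B),  1 ≐ 1.
Bind S := plus(4, B); no other remaining equation mentions S. Substituting into the earlier bindings gives Y1 := mk(cons(node(plus(4, B), plus(plus(b, P), false)), false), 4), W := cons(node(plus(4, B), plus(plus(b, P), false)), false).
Delete trivial equation 1 ≐ 1.
Decompose node/2: plus(mk(mk(4, 4), 1), B) ≐ plus(P, 4),  Q ≐ node(false, b).
Decompose plus/2: mk(mk(4, 4), 1) ≐ P,  B ≐ 4.
Bind P := mk(mk(4, 4), 1); no other remaining equation mentions P. Substituting into the earlier bindings gives Y1 := mk(cons(node(plus(4, B), plus(plus(b, mk(mk(4, 4), 1)), false)), false), 4), M := plus(plus(b, mk(mk(4, 4), 1)), false), W := cons(node(plus(4, B), plus(plus(b, mk(mk(4, 4), 1)), false)), false).
Bind B := 4; no other remaining equation mentions B. Substituting into the earlier bindings gives Y1 := mk(cons(node(plus(4, 4), plus(plus(b, mk(mk(4, 4), 1)), false)), false), 4), W := cons(node(plus(4, 4), plus(plus(b, mk(mk(4, 4), 1)), false)), false), S := plus(4, 4).
Bind Q := node(false, b).
MGU = { Y1 ↦ mk(cons(node(plus(4, 4), plus(plus(b, mk(mk(4, 4), 1)), false)), false), 4), A ↦ mk(mk(4, 4), 1), Y ↦ mk(mk(4, 4), 1), M ↦ plus(plus(b, mk(mk(4, 4), 1)), false), W ↦ cons(node(plus(4, 4), plus(plus(b, mk(mk(4, 4), 1)), false)), false), S ↦ plus(4, 4), P ↦ mk(mk(4, 4), 1), B ↦ 4, Q ↦ node(false, b) }, so M ↦ plus(plus(b, mk(mk(4, 4), 1)), false).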